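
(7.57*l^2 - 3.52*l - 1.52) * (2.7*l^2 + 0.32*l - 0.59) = 20.439*l^4 - 7.0816*l^3 - 9.6967*l^2 + 1.5904*l + 0.8968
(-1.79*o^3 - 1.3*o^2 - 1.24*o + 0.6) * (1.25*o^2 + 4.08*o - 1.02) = -2.2375*o^5 - 8.9282*o^4 - 5.0282*o^3 - 2.9832*o^2 + 3.7128*o - 0.612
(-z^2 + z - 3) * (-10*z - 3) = 10*z^3 - 7*z^2 + 27*z + 9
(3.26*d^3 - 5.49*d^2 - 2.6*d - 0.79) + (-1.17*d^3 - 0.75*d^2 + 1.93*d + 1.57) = 2.09*d^3 - 6.24*d^2 - 0.67*d + 0.78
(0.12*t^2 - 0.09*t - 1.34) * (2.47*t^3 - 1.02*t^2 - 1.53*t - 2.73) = 0.2964*t^5 - 0.3447*t^4 - 3.4016*t^3 + 1.1769*t^2 + 2.2959*t + 3.6582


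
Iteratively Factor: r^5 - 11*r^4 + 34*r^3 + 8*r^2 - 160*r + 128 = (r - 4)*(r^4 - 7*r^3 + 6*r^2 + 32*r - 32) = (r - 4)^2*(r^3 - 3*r^2 - 6*r + 8) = (r - 4)^3*(r^2 + r - 2) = (r - 4)^3*(r + 2)*(r - 1)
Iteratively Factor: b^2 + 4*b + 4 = (b + 2)*(b + 2)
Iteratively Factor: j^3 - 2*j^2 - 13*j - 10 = (j - 5)*(j^2 + 3*j + 2) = (j - 5)*(j + 2)*(j + 1)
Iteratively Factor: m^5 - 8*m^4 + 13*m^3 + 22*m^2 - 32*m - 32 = (m + 1)*(m^4 - 9*m^3 + 22*m^2 - 32) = (m + 1)^2*(m^3 - 10*m^2 + 32*m - 32) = (m - 2)*(m + 1)^2*(m^2 - 8*m + 16) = (m - 4)*(m - 2)*(m + 1)^2*(m - 4)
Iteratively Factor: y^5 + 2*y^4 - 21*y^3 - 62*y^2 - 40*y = (y)*(y^4 + 2*y^3 - 21*y^2 - 62*y - 40) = y*(y + 1)*(y^3 + y^2 - 22*y - 40) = y*(y + 1)*(y + 2)*(y^2 - y - 20) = y*(y - 5)*(y + 1)*(y + 2)*(y + 4)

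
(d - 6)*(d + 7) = d^2 + d - 42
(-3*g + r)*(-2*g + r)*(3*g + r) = 18*g^3 - 9*g^2*r - 2*g*r^2 + r^3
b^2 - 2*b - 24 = (b - 6)*(b + 4)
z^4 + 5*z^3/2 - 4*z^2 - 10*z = z*(z - 2)*(z + 2)*(z + 5/2)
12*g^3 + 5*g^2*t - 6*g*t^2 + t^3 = (-4*g + t)*(-3*g + t)*(g + t)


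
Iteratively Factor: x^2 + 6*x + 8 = (x + 4)*(x + 2)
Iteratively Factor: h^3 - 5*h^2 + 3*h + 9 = (h - 3)*(h^2 - 2*h - 3) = (h - 3)*(h + 1)*(h - 3)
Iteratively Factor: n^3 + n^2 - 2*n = (n - 1)*(n^2 + 2*n) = n*(n - 1)*(n + 2)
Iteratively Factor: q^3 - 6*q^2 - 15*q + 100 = (q - 5)*(q^2 - q - 20) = (q - 5)^2*(q + 4)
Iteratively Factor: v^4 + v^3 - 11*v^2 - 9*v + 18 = (v - 1)*(v^3 + 2*v^2 - 9*v - 18) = (v - 3)*(v - 1)*(v^2 + 5*v + 6) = (v - 3)*(v - 1)*(v + 3)*(v + 2)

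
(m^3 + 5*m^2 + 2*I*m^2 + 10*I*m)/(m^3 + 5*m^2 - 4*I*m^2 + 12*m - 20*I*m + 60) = m/(m - 6*I)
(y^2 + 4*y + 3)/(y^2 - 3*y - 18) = (y + 1)/(y - 6)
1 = 1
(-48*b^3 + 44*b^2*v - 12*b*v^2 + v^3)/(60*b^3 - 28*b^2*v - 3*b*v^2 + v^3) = (-4*b + v)/(5*b + v)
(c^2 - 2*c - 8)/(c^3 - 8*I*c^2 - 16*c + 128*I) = (c + 2)/(c^2 + c*(4 - 8*I) - 32*I)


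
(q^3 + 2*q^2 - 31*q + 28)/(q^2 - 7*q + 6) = (q^2 + 3*q - 28)/(q - 6)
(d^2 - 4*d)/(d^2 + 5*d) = (d - 4)/(d + 5)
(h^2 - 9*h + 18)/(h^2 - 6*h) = (h - 3)/h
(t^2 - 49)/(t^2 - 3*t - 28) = (t + 7)/(t + 4)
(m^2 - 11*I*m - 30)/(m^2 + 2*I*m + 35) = (m - 6*I)/(m + 7*I)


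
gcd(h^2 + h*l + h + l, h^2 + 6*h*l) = 1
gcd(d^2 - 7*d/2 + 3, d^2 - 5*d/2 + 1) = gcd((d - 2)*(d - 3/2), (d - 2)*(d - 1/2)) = d - 2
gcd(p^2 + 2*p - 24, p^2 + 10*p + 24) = p + 6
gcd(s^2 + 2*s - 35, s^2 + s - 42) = s + 7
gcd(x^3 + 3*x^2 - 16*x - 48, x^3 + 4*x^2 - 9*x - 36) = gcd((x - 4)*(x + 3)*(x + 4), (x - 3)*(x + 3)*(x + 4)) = x^2 + 7*x + 12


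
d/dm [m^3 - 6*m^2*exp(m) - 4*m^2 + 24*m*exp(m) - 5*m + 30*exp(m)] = -6*m^2*exp(m) + 3*m^2 + 12*m*exp(m) - 8*m + 54*exp(m) - 5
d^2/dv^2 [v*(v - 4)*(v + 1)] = 6*v - 6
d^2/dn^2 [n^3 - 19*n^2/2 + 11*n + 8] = 6*n - 19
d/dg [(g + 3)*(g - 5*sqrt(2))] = 2*g - 5*sqrt(2) + 3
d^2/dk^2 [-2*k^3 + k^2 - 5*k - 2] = 2 - 12*k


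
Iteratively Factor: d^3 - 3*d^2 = (d)*(d^2 - 3*d) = d^2*(d - 3)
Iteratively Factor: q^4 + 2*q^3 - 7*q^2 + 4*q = (q - 1)*(q^3 + 3*q^2 - 4*q) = (q - 1)^2*(q^2 + 4*q) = (q - 1)^2*(q + 4)*(q)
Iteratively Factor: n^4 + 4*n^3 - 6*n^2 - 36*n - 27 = (n + 3)*(n^3 + n^2 - 9*n - 9) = (n + 3)^2*(n^2 - 2*n - 3) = (n + 1)*(n + 3)^2*(n - 3)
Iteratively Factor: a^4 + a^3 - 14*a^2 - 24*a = (a - 4)*(a^3 + 5*a^2 + 6*a) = (a - 4)*(a + 2)*(a^2 + 3*a) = a*(a - 4)*(a + 2)*(a + 3)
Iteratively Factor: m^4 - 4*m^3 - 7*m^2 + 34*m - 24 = (m - 2)*(m^3 - 2*m^2 - 11*m + 12) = (m - 2)*(m + 3)*(m^2 - 5*m + 4) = (m - 2)*(m - 1)*(m + 3)*(m - 4)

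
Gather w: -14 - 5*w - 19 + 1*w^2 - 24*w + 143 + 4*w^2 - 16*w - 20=5*w^2 - 45*w + 90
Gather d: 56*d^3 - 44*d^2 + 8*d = 56*d^3 - 44*d^2 + 8*d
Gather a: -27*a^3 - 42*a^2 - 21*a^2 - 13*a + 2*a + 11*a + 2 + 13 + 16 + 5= -27*a^3 - 63*a^2 + 36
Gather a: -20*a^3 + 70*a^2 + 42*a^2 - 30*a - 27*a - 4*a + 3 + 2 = -20*a^3 + 112*a^2 - 61*a + 5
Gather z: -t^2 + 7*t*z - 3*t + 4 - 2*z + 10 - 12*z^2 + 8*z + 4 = -t^2 - 3*t - 12*z^2 + z*(7*t + 6) + 18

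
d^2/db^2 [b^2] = 2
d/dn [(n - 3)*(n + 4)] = 2*n + 1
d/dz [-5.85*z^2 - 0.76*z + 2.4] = -11.7*z - 0.76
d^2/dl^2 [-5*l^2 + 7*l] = -10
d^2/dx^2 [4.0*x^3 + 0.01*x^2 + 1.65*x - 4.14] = 24.0*x + 0.02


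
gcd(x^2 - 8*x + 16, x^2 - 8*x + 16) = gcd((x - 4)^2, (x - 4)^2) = x^2 - 8*x + 16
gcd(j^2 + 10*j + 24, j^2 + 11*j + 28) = j + 4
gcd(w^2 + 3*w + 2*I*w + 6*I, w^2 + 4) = w + 2*I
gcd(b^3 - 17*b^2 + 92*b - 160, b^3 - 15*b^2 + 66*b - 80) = b^2 - 13*b + 40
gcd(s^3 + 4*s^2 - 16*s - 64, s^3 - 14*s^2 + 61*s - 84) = s - 4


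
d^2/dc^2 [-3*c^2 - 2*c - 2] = -6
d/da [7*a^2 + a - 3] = 14*a + 1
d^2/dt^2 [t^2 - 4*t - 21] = 2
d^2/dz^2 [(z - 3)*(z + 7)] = 2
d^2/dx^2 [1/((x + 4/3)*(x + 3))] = 6*(9*(x + 3)^2 + 3*(x + 3)*(3*x + 4) + (3*x + 4)^2)/((x + 3)^3*(3*x + 4)^3)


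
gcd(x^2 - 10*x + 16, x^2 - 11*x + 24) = x - 8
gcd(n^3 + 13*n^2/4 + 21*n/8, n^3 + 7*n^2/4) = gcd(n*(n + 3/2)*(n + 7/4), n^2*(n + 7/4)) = n^2 + 7*n/4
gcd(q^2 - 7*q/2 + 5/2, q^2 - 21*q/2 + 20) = q - 5/2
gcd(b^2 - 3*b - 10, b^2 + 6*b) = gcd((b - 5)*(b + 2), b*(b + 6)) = 1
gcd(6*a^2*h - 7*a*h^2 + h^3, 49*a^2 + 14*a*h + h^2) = 1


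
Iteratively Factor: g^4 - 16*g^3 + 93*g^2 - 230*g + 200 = (g - 2)*(g^3 - 14*g^2 + 65*g - 100) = (g - 5)*(g - 2)*(g^2 - 9*g + 20) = (g - 5)*(g - 4)*(g - 2)*(g - 5)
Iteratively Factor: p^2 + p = (p + 1)*(p)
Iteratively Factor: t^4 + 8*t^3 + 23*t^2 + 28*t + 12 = (t + 3)*(t^3 + 5*t^2 + 8*t + 4) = (t + 1)*(t + 3)*(t^2 + 4*t + 4) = (t + 1)*(t + 2)*(t + 3)*(t + 2)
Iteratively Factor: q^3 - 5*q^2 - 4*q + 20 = (q - 5)*(q^2 - 4) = (q - 5)*(q + 2)*(q - 2)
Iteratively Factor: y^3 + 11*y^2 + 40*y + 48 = (y + 4)*(y^2 + 7*y + 12) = (y + 3)*(y + 4)*(y + 4)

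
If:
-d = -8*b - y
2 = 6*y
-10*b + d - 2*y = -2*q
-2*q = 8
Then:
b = -25/6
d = -33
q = -4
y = 1/3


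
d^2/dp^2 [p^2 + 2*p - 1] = 2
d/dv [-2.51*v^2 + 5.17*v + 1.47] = 5.17 - 5.02*v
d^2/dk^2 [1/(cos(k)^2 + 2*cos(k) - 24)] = (-8*sin(k)^4 + 204*sin(k)^2 - 81*cos(k) - 3*cos(3*k) - 84)/(2*(cos(k) - 4)^3*(cos(k) + 6)^3)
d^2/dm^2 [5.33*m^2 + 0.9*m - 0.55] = 10.6600000000000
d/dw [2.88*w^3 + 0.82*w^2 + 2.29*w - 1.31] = 8.64*w^2 + 1.64*w + 2.29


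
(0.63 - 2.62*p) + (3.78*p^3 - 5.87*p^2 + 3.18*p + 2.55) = 3.78*p^3 - 5.87*p^2 + 0.56*p + 3.18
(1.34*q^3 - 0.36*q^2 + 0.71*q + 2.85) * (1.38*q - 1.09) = 1.8492*q^4 - 1.9574*q^3 + 1.3722*q^2 + 3.1591*q - 3.1065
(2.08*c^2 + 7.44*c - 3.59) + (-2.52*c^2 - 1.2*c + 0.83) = -0.44*c^2 + 6.24*c - 2.76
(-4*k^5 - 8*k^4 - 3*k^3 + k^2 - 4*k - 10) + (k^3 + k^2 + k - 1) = -4*k^5 - 8*k^4 - 2*k^3 + 2*k^2 - 3*k - 11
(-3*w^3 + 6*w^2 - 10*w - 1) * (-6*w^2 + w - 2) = 18*w^5 - 39*w^4 + 72*w^3 - 16*w^2 + 19*w + 2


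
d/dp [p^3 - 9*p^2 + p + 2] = 3*p^2 - 18*p + 1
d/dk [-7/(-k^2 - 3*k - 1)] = 7*(-2*k - 3)/(k^2 + 3*k + 1)^2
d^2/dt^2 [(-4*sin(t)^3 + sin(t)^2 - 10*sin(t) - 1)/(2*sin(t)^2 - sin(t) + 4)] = (16*sin(t)^7 - 24*sin(t)^6 + 118*sin(t)^5 - 109*sin(t)^4 + 82*sin(t)^3 - 31*sin(t)^2 + 272*sin(t) - 34)/(-sin(t) - cos(2*t) + 5)^3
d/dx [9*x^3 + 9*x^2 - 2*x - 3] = 27*x^2 + 18*x - 2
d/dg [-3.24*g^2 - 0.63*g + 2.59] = -6.48*g - 0.63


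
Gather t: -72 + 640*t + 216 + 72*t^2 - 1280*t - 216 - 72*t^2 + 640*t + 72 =0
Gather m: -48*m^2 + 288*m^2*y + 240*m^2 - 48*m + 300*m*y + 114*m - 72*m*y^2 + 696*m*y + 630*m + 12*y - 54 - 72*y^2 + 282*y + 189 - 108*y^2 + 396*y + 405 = m^2*(288*y + 192) + m*(-72*y^2 + 996*y + 696) - 180*y^2 + 690*y + 540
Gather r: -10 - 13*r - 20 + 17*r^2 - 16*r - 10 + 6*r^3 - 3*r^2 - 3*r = 6*r^3 + 14*r^2 - 32*r - 40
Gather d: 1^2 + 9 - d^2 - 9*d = -d^2 - 9*d + 10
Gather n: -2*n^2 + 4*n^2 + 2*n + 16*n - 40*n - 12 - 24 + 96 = 2*n^2 - 22*n + 60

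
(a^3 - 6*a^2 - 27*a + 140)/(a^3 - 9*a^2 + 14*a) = (a^2 + a - 20)/(a*(a - 2))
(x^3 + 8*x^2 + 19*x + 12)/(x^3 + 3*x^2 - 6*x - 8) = (x + 3)/(x - 2)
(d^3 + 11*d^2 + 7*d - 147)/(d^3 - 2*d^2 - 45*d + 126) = (d + 7)/(d - 6)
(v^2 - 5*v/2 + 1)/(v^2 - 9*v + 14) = (v - 1/2)/(v - 7)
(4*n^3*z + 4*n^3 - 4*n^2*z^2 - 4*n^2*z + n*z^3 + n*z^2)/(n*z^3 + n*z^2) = 4*n^2/z^2 - 4*n/z + 1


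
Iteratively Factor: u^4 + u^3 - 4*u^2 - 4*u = (u)*(u^3 + u^2 - 4*u - 4) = u*(u + 1)*(u^2 - 4) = u*(u + 1)*(u + 2)*(u - 2)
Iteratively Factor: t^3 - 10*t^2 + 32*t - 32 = (t - 2)*(t^2 - 8*t + 16) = (t - 4)*(t - 2)*(t - 4)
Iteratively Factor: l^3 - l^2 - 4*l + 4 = (l - 2)*(l^2 + l - 2) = (l - 2)*(l + 2)*(l - 1)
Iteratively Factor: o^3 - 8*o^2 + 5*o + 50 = (o - 5)*(o^2 - 3*o - 10) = (o - 5)^2*(o + 2)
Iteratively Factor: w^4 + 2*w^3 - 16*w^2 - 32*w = (w)*(w^3 + 2*w^2 - 16*w - 32) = w*(w + 2)*(w^2 - 16) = w*(w - 4)*(w + 2)*(w + 4)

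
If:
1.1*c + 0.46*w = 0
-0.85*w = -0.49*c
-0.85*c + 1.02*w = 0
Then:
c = 0.00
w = 0.00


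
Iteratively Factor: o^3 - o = (o - 1)*(o^2 + o) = (o - 1)*(o + 1)*(o)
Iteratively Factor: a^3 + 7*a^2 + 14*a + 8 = (a + 4)*(a^2 + 3*a + 2) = (a + 1)*(a + 4)*(a + 2)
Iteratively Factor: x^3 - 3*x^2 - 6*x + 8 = (x + 2)*(x^2 - 5*x + 4) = (x - 1)*(x + 2)*(x - 4)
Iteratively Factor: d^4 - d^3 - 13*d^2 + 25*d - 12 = (d - 1)*(d^3 - 13*d + 12) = (d - 3)*(d - 1)*(d^2 + 3*d - 4) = (d - 3)*(d - 1)^2*(d + 4)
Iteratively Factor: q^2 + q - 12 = (q + 4)*(q - 3)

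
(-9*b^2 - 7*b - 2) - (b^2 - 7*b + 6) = -10*b^2 - 8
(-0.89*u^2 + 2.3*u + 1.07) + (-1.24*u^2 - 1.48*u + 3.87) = -2.13*u^2 + 0.82*u + 4.94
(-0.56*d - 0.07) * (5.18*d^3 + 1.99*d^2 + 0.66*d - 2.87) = -2.9008*d^4 - 1.477*d^3 - 0.5089*d^2 + 1.561*d + 0.2009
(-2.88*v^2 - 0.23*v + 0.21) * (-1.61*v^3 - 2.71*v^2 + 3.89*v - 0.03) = 4.6368*v^5 + 8.1751*v^4 - 10.918*v^3 - 1.3774*v^2 + 0.8238*v - 0.0063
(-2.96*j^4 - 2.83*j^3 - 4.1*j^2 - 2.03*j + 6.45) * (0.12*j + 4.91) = -0.3552*j^5 - 14.8732*j^4 - 14.3873*j^3 - 20.3746*j^2 - 9.1933*j + 31.6695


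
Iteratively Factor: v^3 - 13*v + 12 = (v - 3)*(v^2 + 3*v - 4) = (v - 3)*(v - 1)*(v + 4)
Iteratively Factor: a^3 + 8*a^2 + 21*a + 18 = (a + 3)*(a^2 + 5*a + 6) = (a + 2)*(a + 3)*(a + 3)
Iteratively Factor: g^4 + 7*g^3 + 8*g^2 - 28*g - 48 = (g + 4)*(g^3 + 3*g^2 - 4*g - 12) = (g - 2)*(g + 4)*(g^2 + 5*g + 6) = (g - 2)*(g + 3)*(g + 4)*(g + 2)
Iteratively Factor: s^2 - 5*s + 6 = (s - 2)*(s - 3)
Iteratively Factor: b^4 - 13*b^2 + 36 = (b - 2)*(b^3 + 2*b^2 - 9*b - 18) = (b - 2)*(b + 3)*(b^2 - b - 6) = (b - 3)*(b - 2)*(b + 3)*(b + 2)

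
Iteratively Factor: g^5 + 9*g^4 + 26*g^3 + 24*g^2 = (g + 2)*(g^4 + 7*g^3 + 12*g^2) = (g + 2)*(g + 4)*(g^3 + 3*g^2) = (g + 2)*(g + 3)*(g + 4)*(g^2) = g*(g + 2)*(g + 3)*(g + 4)*(g)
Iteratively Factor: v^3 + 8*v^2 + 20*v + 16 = (v + 4)*(v^2 + 4*v + 4) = (v + 2)*(v + 4)*(v + 2)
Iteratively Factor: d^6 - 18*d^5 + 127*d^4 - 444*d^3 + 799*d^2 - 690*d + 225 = (d - 3)*(d^5 - 15*d^4 + 82*d^3 - 198*d^2 + 205*d - 75) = (d - 3)^2*(d^4 - 12*d^3 + 46*d^2 - 60*d + 25) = (d - 5)*(d - 3)^2*(d^3 - 7*d^2 + 11*d - 5) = (d - 5)*(d - 3)^2*(d - 1)*(d^2 - 6*d + 5) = (d - 5)*(d - 3)^2*(d - 1)^2*(d - 5)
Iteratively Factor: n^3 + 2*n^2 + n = (n + 1)*(n^2 + n) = n*(n + 1)*(n + 1)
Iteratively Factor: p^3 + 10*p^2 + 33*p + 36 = (p + 4)*(p^2 + 6*p + 9) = (p + 3)*(p + 4)*(p + 3)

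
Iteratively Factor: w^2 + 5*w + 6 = (w + 2)*(w + 3)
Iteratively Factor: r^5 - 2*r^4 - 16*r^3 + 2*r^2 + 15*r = (r - 1)*(r^4 - r^3 - 17*r^2 - 15*r) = (r - 1)*(r + 1)*(r^3 - 2*r^2 - 15*r) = r*(r - 1)*(r + 1)*(r^2 - 2*r - 15) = r*(r - 1)*(r + 1)*(r + 3)*(r - 5)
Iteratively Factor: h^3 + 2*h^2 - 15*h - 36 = (h + 3)*(h^2 - h - 12) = (h - 4)*(h + 3)*(h + 3)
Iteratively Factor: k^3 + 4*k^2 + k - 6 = (k + 2)*(k^2 + 2*k - 3) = (k + 2)*(k + 3)*(k - 1)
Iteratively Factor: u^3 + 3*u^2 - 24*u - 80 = (u - 5)*(u^2 + 8*u + 16) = (u - 5)*(u + 4)*(u + 4)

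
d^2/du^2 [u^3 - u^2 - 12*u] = 6*u - 2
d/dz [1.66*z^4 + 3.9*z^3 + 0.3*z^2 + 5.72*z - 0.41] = 6.64*z^3 + 11.7*z^2 + 0.6*z + 5.72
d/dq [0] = 0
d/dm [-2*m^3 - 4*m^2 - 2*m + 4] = -6*m^2 - 8*m - 2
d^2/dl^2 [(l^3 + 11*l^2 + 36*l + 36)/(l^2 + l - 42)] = 8*(17*l^3 + 342*l^2 + 2484*l + 5616)/(l^6 + 3*l^5 - 123*l^4 - 251*l^3 + 5166*l^2 + 5292*l - 74088)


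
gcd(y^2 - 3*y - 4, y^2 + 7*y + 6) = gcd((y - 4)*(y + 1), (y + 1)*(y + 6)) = y + 1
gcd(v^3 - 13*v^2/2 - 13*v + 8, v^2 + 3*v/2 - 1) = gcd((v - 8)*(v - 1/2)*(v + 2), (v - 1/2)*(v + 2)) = v^2 + 3*v/2 - 1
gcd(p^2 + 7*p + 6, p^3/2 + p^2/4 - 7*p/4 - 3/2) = p + 1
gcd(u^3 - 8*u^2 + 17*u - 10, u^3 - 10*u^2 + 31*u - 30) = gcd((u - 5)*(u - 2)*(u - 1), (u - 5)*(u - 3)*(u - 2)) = u^2 - 7*u + 10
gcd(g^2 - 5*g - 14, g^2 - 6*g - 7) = g - 7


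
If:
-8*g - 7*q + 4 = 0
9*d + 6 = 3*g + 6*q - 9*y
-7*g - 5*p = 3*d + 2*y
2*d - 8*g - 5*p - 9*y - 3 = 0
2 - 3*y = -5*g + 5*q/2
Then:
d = 14/121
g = -47/242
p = 399/1210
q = 96/121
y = -7/22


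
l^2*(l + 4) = l^3 + 4*l^2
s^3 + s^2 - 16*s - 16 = (s - 4)*(s + 1)*(s + 4)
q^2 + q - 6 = (q - 2)*(q + 3)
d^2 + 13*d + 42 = (d + 6)*(d + 7)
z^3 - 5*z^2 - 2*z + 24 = (z - 4)*(z - 3)*(z + 2)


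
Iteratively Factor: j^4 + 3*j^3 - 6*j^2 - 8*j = (j + 4)*(j^3 - j^2 - 2*j) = (j + 1)*(j + 4)*(j^2 - 2*j) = (j - 2)*(j + 1)*(j + 4)*(j)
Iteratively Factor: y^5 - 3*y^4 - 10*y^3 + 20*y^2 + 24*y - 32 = (y - 2)*(y^4 - y^3 - 12*y^2 - 4*y + 16) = (y - 2)*(y + 2)*(y^3 - 3*y^2 - 6*y + 8) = (y - 4)*(y - 2)*(y + 2)*(y^2 + y - 2) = (y - 4)*(y - 2)*(y + 2)^2*(y - 1)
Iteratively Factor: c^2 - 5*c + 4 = (c - 4)*(c - 1)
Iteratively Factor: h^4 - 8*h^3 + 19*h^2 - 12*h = (h - 3)*(h^3 - 5*h^2 + 4*h) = h*(h - 3)*(h^2 - 5*h + 4) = h*(h - 3)*(h - 1)*(h - 4)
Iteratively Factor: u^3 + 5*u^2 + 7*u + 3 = (u + 3)*(u^2 + 2*u + 1) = (u + 1)*(u + 3)*(u + 1)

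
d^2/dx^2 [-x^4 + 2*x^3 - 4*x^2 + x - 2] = -12*x^2 + 12*x - 8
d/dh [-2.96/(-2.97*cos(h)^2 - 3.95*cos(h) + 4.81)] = (17.5824*cos(h) + 11.692)*sin(h)/(2.97*cos(h)^2 + 3.95*cos(h) - 4.81)^2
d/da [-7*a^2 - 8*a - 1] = -14*a - 8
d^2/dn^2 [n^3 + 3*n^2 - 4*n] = 6*n + 6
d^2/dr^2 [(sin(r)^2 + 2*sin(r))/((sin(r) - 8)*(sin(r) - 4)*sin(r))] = (-sin(r)^5 - 20*sin(r)^4 + 266*sin(r)^3 - 404*sin(r)^2 - 2128*sin(r) + 1216)/((sin(r) - 8)^3*(sin(r) - 4)^3)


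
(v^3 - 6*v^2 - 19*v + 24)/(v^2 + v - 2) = (v^2 - 5*v - 24)/(v + 2)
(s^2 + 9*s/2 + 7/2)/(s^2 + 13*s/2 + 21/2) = (s + 1)/(s + 3)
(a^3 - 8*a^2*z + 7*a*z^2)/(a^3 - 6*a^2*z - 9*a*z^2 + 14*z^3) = a/(a + 2*z)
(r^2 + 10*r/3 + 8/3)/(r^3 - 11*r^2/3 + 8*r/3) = (3*r^2 + 10*r + 8)/(r*(3*r^2 - 11*r + 8))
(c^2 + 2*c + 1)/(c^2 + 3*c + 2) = (c + 1)/(c + 2)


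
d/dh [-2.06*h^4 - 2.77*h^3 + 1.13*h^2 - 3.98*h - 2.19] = -8.24*h^3 - 8.31*h^2 + 2.26*h - 3.98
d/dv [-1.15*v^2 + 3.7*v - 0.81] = 3.7 - 2.3*v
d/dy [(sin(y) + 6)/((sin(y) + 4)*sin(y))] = (-12*sin(y) + cos(y)^2 - 25)*cos(y)/((sin(y) + 4)^2*sin(y)^2)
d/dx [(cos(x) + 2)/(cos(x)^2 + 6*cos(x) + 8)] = sin(x)/(cos(x) + 4)^2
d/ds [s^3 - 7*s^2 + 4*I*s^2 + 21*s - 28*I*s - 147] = 3*s^2 + s*(-14 + 8*I) + 21 - 28*I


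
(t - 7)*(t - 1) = t^2 - 8*t + 7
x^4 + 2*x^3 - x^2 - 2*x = x*(x - 1)*(x + 1)*(x + 2)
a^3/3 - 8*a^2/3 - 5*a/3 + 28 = (a/3 + 1)*(a - 7)*(a - 4)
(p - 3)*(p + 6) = p^2 + 3*p - 18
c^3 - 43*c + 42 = (c - 6)*(c - 1)*(c + 7)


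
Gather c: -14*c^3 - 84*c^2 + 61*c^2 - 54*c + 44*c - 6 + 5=-14*c^3 - 23*c^2 - 10*c - 1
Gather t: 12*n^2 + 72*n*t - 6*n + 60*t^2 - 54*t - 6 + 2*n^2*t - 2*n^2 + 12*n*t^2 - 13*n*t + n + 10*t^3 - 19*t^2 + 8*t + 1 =10*n^2 - 5*n + 10*t^3 + t^2*(12*n + 41) + t*(2*n^2 + 59*n - 46) - 5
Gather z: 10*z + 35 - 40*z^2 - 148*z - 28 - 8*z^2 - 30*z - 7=-48*z^2 - 168*z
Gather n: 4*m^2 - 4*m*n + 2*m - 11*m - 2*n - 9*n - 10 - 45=4*m^2 - 9*m + n*(-4*m - 11) - 55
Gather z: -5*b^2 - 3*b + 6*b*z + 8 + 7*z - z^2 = -5*b^2 - 3*b - z^2 + z*(6*b + 7) + 8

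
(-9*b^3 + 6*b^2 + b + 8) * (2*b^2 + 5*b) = -18*b^5 - 33*b^4 + 32*b^3 + 21*b^2 + 40*b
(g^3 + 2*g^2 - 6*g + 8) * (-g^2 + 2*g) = -g^5 + 10*g^3 - 20*g^2 + 16*g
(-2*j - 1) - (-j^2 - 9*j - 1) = j^2 + 7*j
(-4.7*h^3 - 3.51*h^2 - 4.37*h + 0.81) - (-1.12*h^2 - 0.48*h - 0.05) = -4.7*h^3 - 2.39*h^2 - 3.89*h + 0.86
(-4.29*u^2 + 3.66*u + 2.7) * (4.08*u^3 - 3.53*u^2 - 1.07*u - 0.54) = -17.5032*u^5 + 30.0765*u^4 + 2.6865*u^3 - 11.1306*u^2 - 4.8654*u - 1.458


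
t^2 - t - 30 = (t - 6)*(t + 5)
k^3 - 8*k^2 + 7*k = k*(k - 7)*(k - 1)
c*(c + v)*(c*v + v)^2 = c^4*v^2 + c^3*v^3 + 2*c^3*v^2 + 2*c^2*v^3 + c^2*v^2 + c*v^3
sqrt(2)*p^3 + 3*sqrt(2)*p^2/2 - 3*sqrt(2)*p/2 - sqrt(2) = (p - 1)*(p + 2)*(sqrt(2)*p + sqrt(2)/2)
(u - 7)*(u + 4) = u^2 - 3*u - 28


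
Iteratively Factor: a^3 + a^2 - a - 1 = (a + 1)*(a^2 - 1) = (a + 1)^2*(a - 1)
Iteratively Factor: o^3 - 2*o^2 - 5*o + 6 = (o + 2)*(o^2 - 4*o + 3) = (o - 3)*(o + 2)*(o - 1)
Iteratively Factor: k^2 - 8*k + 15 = (k - 3)*(k - 5)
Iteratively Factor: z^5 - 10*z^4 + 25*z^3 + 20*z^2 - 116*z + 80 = (z - 1)*(z^4 - 9*z^3 + 16*z^2 + 36*z - 80) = (z - 4)*(z - 1)*(z^3 - 5*z^2 - 4*z + 20) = (z - 5)*(z - 4)*(z - 1)*(z^2 - 4) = (z - 5)*(z - 4)*(z - 1)*(z + 2)*(z - 2)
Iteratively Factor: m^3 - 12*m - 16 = (m + 2)*(m^2 - 2*m - 8) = (m + 2)^2*(m - 4)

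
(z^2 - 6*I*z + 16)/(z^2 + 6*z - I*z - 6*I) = (z^2 - 6*I*z + 16)/(z^2 + z*(6 - I) - 6*I)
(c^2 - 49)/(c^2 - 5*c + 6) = (c^2 - 49)/(c^2 - 5*c + 6)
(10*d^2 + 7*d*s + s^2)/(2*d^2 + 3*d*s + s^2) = (5*d + s)/(d + s)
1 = 1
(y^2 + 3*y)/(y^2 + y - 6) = y/(y - 2)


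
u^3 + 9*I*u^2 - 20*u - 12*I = (u + I)*(u + 2*I)*(u + 6*I)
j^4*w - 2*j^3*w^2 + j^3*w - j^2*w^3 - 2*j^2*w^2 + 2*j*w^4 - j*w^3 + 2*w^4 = (j - 2*w)*(j - w)*(j + w)*(j*w + w)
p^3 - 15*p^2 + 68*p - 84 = (p - 7)*(p - 6)*(p - 2)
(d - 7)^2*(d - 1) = d^3 - 15*d^2 + 63*d - 49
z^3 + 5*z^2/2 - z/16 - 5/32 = (z - 1/4)*(z + 1/4)*(z + 5/2)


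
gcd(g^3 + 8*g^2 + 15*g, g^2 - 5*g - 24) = g + 3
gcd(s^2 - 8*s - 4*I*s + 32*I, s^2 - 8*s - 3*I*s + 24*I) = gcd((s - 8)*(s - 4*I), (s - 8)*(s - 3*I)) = s - 8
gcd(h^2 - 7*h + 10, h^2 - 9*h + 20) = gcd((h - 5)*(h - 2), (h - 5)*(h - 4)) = h - 5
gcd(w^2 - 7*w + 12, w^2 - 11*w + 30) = 1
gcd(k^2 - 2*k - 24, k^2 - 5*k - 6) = k - 6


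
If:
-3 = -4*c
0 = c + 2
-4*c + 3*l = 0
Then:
No Solution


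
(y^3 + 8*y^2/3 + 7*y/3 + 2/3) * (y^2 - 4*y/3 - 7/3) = y^5 + 4*y^4/3 - 32*y^3/9 - 26*y^2/3 - 19*y/3 - 14/9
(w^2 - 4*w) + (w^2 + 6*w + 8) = 2*w^2 + 2*w + 8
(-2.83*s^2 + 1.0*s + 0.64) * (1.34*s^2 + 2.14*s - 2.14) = -3.7922*s^4 - 4.7162*s^3 + 9.0538*s^2 - 0.7704*s - 1.3696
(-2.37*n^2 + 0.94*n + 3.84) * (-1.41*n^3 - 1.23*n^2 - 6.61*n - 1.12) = 3.3417*n^5 + 1.5897*n^4 + 9.0951*n^3 - 8.2822*n^2 - 26.4352*n - 4.3008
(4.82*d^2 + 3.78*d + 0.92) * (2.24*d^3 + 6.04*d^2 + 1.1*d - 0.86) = 10.7968*d^5 + 37.58*d^4 + 30.194*d^3 + 5.5696*d^2 - 2.2388*d - 0.7912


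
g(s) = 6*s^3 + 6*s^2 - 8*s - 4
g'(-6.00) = 568.00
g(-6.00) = -1036.00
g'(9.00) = 1558.00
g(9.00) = 4784.00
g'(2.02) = 89.69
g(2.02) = 53.78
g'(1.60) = 57.28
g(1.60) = 23.14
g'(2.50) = 134.50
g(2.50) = 107.25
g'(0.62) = 6.36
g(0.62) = -5.22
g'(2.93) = 181.69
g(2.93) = 174.99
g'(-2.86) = 104.91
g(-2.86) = -72.40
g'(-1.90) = 34.18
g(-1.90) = -8.29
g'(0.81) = 13.53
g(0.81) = -3.35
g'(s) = 18*s^2 + 12*s - 8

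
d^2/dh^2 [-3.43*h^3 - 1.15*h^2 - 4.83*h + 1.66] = -20.58*h - 2.3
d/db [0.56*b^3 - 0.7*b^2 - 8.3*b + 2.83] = 1.68*b^2 - 1.4*b - 8.3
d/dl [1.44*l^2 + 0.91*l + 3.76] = 2.88*l + 0.91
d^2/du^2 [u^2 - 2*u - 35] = 2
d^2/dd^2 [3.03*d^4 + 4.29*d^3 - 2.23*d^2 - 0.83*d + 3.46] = 36.36*d^2 + 25.74*d - 4.46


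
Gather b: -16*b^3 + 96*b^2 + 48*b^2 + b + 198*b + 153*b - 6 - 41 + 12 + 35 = -16*b^3 + 144*b^2 + 352*b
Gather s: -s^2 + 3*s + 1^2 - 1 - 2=-s^2 + 3*s - 2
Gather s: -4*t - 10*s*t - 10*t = -10*s*t - 14*t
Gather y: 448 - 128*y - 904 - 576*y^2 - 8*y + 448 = -576*y^2 - 136*y - 8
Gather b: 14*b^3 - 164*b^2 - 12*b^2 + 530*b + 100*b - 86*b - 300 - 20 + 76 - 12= 14*b^3 - 176*b^2 + 544*b - 256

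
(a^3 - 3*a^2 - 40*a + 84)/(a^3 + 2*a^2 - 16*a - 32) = (a^3 - 3*a^2 - 40*a + 84)/(a^3 + 2*a^2 - 16*a - 32)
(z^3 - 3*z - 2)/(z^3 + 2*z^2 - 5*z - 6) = (z + 1)/(z + 3)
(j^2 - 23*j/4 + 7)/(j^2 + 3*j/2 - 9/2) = (4*j^2 - 23*j + 28)/(2*(2*j^2 + 3*j - 9))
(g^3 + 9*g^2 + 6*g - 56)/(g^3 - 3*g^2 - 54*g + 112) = (g + 4)/(g - 8)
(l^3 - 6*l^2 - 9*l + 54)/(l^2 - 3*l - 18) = l - 3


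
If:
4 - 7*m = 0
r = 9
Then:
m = 4/7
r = 9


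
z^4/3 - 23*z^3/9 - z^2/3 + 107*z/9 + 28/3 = (z/3 + 1/3)*(z - 7)*(z - 3)*(z + 4/3)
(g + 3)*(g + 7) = g^2 + 10*g + 21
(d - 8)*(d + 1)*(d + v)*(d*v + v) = d^4*v + d^3*v^2 - 6*d^3*v - 6*d^2*v^2 - 15*d^2*v - 15*d*v^2 - 8*d*v - 8*v^2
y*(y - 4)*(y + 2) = y^3 - 2*y^2 - 8*y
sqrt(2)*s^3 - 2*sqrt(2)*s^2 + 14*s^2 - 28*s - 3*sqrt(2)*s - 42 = (s - 3)*(s + 7*sqrt(2))*(sqrt(2)*s + sqrt(2))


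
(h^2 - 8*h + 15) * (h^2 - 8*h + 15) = h^4 - 16*h^3 + 94*h^2 - 240*h + 225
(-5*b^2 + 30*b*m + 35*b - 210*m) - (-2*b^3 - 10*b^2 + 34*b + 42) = 2*b^3 + 5*b^2 + 30*b*m + b - 210*m - 42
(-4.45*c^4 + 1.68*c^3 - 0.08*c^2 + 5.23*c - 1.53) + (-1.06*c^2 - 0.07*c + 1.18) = -4.45*c^4 + 1.68*c^3 - 1.14*c^2 + 5.16*c - 0.35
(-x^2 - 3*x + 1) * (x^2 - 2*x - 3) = -x^4 - x^3 + 10*x^2 + 7*x - 3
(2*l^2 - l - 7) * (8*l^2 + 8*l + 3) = 16*l^4 + 8*l^3 - 58*l^2 - 59*l - 21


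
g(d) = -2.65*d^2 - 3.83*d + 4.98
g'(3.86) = -24.29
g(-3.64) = -16.19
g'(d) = -5.3*d - 3.83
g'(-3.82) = 16.42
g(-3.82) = -19.06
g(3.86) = -49.29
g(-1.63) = 4.18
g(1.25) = -3.95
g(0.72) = 0.85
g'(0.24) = -5.10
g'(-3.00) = 12.07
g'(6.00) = -35.63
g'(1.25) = -10.46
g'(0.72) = -7.65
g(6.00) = -113.40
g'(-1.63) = 4.81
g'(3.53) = -22.54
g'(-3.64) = 15.46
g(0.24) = 3.91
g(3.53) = -41.56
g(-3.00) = -7.38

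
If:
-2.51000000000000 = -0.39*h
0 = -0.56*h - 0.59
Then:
No Solution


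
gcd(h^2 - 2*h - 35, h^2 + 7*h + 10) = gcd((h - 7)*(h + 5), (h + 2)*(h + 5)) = h + 5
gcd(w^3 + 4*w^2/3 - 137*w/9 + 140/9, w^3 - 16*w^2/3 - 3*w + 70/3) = w - 7/3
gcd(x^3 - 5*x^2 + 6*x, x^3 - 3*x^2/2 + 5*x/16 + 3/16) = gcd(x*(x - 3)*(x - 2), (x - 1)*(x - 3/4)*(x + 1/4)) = 1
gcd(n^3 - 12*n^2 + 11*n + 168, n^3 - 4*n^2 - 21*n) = n^2 - 4*n - 21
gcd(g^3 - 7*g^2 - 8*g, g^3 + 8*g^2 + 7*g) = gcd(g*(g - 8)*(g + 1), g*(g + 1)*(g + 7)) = g^2 + g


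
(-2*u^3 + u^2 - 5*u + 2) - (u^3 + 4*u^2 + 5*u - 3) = -3*u^3 - 3*u^2 - 10*u + 5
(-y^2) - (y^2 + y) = -2*y^2 - y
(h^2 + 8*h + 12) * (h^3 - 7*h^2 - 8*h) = h^5 + h^4 - 52*h^3 - 148*h^2 - 96*h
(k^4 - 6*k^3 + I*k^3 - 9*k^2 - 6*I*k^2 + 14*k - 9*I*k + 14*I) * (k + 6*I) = k^5 - 6*k^4 + 7*I*k^4 - 15*k^3 - 42*I*k^3 + 50*k^2 - 63*I*k^2 + 54*k + 98*I*k - 84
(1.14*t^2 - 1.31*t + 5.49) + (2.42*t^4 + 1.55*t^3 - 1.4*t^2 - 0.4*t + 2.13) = 2.42*t^4 + 1.55*t^3 - 0.26*t^2 - 1.71*t + 7.62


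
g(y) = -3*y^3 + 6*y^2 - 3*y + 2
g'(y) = -9*y^2 + 12*y - 3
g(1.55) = 0.59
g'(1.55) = -6.02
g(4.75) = -198.39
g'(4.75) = -149.06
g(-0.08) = 2.28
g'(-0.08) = -4.02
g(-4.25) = 353.42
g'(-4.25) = -216.56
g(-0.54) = 5.84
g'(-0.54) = -12.10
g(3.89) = -95.47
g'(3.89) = -92.51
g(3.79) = -86.51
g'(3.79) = -86.80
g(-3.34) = 190.73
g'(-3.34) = -143.48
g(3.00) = -34.00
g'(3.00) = -48.00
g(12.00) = -4354.00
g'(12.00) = -1155.00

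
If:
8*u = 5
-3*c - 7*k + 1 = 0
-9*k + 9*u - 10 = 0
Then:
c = 317/216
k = -35/72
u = 5/8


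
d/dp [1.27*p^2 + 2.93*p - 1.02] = 2.54*p + 2.93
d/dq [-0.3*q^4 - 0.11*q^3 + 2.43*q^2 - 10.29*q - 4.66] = -1.2*q^3 - 0.33*q^2 + 4.86*q - 10.29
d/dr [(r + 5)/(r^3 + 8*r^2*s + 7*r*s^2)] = (r*(r^2 + 8*r*s + 7*s^2) - (r + 5)*(3*r^2 + 16*r*s + 7*s^2))/(r^2*(r^2 + 8*r*s + 7*s^2)^2)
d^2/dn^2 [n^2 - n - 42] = 2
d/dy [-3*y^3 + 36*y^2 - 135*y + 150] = -9*y^2 + 72*y - 135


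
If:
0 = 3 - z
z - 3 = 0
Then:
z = 3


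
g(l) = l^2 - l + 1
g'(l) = 2*l - 1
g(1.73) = 2.26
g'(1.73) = 2.46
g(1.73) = 2.26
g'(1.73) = 2.46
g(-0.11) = 1.12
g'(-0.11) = -1.22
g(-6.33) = 47.40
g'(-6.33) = -13.66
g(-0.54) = 1.83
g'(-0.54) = -2.08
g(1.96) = 2.88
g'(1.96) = 2.92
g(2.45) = 4.55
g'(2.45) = 3.90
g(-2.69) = 10.93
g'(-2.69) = -6.38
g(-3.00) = 13.00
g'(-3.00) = -7.00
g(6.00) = 31.00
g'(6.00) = 11.00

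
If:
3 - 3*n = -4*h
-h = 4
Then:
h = -4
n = -13/3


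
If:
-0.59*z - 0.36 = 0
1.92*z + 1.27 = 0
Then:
No Solution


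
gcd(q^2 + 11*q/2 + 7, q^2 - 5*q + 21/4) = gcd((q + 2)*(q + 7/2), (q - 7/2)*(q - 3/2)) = 1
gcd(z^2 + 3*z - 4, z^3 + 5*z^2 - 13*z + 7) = z - 1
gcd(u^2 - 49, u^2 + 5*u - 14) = u + 7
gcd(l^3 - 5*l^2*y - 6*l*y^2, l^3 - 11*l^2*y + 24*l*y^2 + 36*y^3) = -l^2 + 5*l*y + 6*y^2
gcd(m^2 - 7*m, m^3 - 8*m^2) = m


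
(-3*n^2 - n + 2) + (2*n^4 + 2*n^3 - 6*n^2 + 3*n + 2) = 2*n^4 + 2*n^3 - 9*n^2 + 2*n + 4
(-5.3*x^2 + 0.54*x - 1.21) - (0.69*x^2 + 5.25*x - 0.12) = -5.99*x^2 - 4.71*x - 1.09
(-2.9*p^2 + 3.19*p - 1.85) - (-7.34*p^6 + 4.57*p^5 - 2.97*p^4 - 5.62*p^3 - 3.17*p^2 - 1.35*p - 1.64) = 7.34*p^6 - 4.57*p^5 + 2.97*p^4 + 5.62*p^3 + 0.27*p^2 + 4.54*p - 0.21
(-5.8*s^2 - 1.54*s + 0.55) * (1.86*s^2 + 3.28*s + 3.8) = -10.788*s^4 - 21.8884*s^3 - 26.0682*s^2 - 4.048*s + 2.09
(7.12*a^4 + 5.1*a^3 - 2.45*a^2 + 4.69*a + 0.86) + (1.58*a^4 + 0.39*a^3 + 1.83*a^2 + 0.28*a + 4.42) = 8.7*a^4 + 5.49*a^3 - 0.62*a^2 + 4.97*a + 5.28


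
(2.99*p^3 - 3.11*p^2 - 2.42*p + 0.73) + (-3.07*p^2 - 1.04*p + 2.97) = 2.99*p^3 - 6.18*p^2 - 3.46*p + 3.7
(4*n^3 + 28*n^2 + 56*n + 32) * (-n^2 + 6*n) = -4*n^5 - 4*n^4 + 112*n^3 + 304*n^2 + 192*n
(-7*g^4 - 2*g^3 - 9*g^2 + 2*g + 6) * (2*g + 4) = -14*g^5 - 32*g^4 - 26*g^3 - 32*g^2 + 20*g + 24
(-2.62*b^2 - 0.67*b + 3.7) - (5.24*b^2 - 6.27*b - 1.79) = -7.86*b^2 + 5.6*b + 5.49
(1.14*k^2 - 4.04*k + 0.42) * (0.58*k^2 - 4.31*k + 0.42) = 0.6612*k^4 - 7.2566*k^3 + 18.1348*k^2 - 3.507*k + 0.1764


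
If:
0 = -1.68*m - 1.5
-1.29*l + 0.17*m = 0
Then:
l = -0.12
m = -0.89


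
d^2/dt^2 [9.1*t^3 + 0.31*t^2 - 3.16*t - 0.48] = 54.6*t + 0.62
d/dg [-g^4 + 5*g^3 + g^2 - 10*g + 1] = -4*g^3 + 15*g^2 + 2*g - 10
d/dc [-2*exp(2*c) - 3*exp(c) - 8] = (-4*exp(c) - 3)*exp(c)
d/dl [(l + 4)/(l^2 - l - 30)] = (l^2 - l - (l + 4)*(2*l - 1) - 30)/(-l^2 + l + 30)^2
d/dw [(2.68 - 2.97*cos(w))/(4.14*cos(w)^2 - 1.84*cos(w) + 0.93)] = (-12.2958*cos(w)^2 + 22.1904*cos(w) - 2.1691)*sin(w)/(17.1396*cos(w)^4 - 15.2352*cos(w)^3 + 11.086*cos(w)^2 - 3.4224*cos(w) + 0.8649)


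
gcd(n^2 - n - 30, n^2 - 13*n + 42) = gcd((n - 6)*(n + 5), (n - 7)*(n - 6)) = n - 6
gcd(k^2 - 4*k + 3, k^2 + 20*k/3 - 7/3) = 1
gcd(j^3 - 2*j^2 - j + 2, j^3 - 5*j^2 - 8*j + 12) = j - 1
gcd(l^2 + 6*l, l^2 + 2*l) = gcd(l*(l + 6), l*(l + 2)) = l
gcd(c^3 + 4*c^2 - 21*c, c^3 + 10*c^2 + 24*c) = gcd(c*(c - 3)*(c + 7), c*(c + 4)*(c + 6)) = c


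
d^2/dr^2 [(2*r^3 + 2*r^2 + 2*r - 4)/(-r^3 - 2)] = 4*(-r^6 - 3*r^5 + 24*r^4 + 14*r^3 + 12*r^2 - 24*r - 4)/(r^9 + 6*r^6 + 12*r^3 + 8)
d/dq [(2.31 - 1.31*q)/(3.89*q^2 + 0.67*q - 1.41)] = (5.0959*q^2 - 17.9718*q + 0.2994)/(15.1321*q^4 + 5.2126*q^3 - 10.5209*q^2 - 1.8894*q + 1.9881)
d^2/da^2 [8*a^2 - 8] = 16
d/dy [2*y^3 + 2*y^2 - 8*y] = 6*y^2 + 4*y - 8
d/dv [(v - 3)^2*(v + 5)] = (v - 3)*(3*v + 7)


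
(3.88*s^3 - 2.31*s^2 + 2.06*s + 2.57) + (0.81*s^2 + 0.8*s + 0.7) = 3.88*s^3 - 1.5*s^2 + 2.86*s + 3.27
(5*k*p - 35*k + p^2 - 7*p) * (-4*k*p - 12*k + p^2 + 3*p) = -20*k^2*p^2 + 80*k^2*p + 420*k^2 + k*p^3 - 4*k*p^2 - 21*k*p + p^4 - 4*p^3 - 21*p^2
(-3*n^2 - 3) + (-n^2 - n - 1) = -4*n^2 - n - 4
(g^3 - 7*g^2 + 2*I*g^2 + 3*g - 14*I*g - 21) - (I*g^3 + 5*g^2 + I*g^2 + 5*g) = g^3 - I*g^3 - 12*g^2 + I*g^2 - 2*g - 14*I*g - 21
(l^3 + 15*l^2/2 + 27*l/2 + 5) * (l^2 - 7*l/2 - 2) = l^5 + 4*l^4 - 59*l^3/4 - 229*l^2/4 - 89*l/2 - 10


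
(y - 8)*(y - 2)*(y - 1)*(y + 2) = y^4 - 9*y^3 + 4*y^2 + 36*y - 32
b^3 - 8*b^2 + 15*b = b*(b - 5)*(b - 3)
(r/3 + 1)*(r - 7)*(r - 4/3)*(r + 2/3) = r^4/3 - 14*r^3/9 - 173*r^2/27 + 158*r/27 + 56/9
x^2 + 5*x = x*(x + 5)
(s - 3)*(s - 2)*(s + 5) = s^3 - 19*s + 30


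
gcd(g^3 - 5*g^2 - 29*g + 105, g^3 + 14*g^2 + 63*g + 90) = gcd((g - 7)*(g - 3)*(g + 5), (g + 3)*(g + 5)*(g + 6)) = g + 5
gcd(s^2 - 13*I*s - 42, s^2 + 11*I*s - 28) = 1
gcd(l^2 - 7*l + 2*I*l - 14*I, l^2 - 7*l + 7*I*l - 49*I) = l - 7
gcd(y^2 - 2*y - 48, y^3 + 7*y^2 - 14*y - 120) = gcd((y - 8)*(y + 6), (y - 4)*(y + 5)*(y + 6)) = y + 6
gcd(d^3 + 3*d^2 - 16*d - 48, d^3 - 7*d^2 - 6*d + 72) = d^2 - d - 12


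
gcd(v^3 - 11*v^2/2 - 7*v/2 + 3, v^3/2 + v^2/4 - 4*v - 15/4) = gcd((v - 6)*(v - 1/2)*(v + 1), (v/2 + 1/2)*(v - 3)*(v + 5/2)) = v + 1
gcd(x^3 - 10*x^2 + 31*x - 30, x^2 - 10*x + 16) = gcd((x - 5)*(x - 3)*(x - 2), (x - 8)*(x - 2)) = x - 2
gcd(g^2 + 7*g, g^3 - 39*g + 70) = g + 7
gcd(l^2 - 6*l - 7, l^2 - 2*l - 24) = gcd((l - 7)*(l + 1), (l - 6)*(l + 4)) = 1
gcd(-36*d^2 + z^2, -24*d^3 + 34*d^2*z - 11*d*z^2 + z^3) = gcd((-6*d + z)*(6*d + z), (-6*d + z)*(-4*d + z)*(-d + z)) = -6*d + z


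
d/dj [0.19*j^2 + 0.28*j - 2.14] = 0.38*j + 0.28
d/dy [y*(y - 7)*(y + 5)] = 3*y^2 - 4*y - 35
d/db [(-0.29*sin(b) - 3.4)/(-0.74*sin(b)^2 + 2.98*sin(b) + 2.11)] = (-0.2146*sin(b)^2 - 5.032*sin(b) + 9.5201)*cos(b)/(0.5476*sin(b)^4 - 4.4104*sin(b)^3 + 5.7576*sin(b)^2 + 12.5756*sin(b) + 4.4521)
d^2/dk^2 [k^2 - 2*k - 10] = 2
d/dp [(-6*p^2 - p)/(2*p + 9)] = 3*(-4*p^2 - 36*p - 3)/(4*p^2 + 36*p + 81)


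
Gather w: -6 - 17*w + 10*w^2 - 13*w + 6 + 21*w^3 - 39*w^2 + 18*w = 21*w^3 - 29*w^2 - 12*w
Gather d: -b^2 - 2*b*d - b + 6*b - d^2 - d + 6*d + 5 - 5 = -b^2 + 5*b - d^2 + d*(5 - 2*b)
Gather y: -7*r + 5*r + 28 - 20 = 8 - 2*r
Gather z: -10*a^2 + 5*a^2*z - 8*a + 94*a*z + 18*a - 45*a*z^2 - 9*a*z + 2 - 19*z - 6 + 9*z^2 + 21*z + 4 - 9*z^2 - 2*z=-10*a^2 - 45*a*z^2 + 10*a + z*(5*a^2 + 85*a)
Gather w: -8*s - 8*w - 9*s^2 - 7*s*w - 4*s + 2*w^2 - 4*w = -9*s^2 - 12*s + 2*w^2 + w*(-7*s - 12)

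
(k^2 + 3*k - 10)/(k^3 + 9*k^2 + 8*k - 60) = 1/(k + 6)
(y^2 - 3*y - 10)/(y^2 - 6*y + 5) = (y + 2)/(y - 1)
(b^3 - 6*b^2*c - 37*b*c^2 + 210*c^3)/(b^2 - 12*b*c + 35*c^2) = b + 6*c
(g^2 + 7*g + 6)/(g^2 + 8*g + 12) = (g + 1)/(g + 2)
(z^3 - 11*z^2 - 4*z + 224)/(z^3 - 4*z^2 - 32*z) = (z - 7)/z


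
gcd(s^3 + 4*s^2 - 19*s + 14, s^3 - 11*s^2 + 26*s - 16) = s^2 - 3*s + 2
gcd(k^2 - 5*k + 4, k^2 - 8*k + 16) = k - 4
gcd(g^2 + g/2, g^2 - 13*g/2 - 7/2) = g + 1/2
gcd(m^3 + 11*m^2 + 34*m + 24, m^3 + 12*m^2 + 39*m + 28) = m^2 + 5*m + 4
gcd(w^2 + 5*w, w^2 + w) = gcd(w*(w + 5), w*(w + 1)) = w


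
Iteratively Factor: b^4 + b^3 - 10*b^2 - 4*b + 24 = (b - 2)*(b^3 + 3*b^2 - 4*b - 12) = (b - 2)*(b + 3)*(b^2 - 4) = (b - 2)*(b + 2)*(b + 3)*(b - 2)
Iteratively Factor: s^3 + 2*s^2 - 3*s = (s)*(s^2 + 2*s - 3) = s*(s - 1)*(s + 3)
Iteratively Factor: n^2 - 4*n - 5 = (n + 1)*(n - 5)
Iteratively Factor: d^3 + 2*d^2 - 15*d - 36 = (d + 3)*(d^2 - d - 12) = (d + 3)^2*(d - 4)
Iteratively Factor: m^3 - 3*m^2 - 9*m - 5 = (m + 1)*(m^2 - 4*m - 5) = (m + 1)^2*(m - 5)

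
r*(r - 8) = r^2 - 8*r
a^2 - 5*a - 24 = (a - 8)*(a + 3)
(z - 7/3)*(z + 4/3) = z^2 - z - 28/9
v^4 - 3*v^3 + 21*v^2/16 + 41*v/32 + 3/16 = (v - 2)*(v - 3/2)*(v + 1/4)^2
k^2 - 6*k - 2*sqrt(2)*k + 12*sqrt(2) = (k - 6)*(k - 2*sqrt(2))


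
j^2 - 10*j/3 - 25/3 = (j - 5)*(j + 5/3)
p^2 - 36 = (p - 6)*(p + 6)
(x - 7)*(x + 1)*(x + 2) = x^3 - 4*x^2 - 19*x - 14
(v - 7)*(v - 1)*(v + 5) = v^3 - 3*v^2 - 33*v + 35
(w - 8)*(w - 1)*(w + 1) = w^3 - 8*w^2 - w + 8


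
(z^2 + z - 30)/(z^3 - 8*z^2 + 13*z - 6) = (z^2 + z - 30)/(z^3 - 8*z^2 + 13*z - 6)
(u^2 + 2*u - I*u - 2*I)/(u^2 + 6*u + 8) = (u - I)/(u + 4)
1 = 1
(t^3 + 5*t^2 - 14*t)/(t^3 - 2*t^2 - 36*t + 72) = t*(t + 7)/(t^2 - 36)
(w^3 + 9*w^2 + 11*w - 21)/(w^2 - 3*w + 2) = (w^2 + 10*w + 21)/(w - 2)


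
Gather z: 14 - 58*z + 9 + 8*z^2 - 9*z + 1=8*z^2 - 67*z + 24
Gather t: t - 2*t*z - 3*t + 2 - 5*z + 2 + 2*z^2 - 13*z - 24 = t*(-2*z - 2) + 2*z^2 - 18*z - 20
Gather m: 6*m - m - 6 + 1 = 5*m - 5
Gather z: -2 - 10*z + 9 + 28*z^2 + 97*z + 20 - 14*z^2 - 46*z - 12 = 14*z^2 + 41*z + 15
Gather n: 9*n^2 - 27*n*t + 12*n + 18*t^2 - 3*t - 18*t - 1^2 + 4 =9*n^2 + n*(12 - 27*t) + 18*t^2 - 21*t + 3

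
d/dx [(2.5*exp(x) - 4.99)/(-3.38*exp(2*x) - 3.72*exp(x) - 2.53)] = (8.45*exp(2*x) - 33.7324*exp(x) - 24.8878)*exp(x)/(11.4244*exp(4*x) + 25.1472*exp(3*x) + 30.9412*exp(2*x) + 18.8232*exp(x) + 6.4009)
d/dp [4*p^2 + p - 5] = 8*p + 1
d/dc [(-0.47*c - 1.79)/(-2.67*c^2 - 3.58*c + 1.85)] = (1.2549*c^2 + 1.6826*c - (0.47*c + 1.79)*(5.34*c + 3.58) - 0.8695)/(2.67*c^2 + 3.58*c - 1.85)^2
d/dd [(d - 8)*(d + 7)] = 2*d - 1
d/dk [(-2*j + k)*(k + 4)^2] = (k + 4)*(-4*j + 3*k + 4)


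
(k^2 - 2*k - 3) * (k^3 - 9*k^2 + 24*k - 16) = k^5 - 11*k^4 + 39*k^3 - 37*k^2 - 40*k + 48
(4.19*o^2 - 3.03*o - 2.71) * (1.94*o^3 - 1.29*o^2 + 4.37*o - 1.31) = 8.1286*o^5 - 11.2833*o^4 + 16.9616*o^3 - 15.2341*o^2 - 7.8734*o + 3.5501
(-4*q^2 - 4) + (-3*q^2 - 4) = -7*q^2 - 8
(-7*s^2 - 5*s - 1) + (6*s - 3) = -7*s^2 + s - 4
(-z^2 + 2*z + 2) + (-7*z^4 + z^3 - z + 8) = -7*z^4 + z^3 - z^2 + z + 10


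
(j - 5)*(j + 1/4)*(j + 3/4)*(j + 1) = j^4 - 3*j^3 - 141*j^2/16 - 23*j/4 - 15/16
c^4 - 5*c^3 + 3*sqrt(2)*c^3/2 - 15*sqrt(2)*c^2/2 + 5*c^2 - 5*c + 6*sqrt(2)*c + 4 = (c - 4)*(c - 1)*(sqrt(2)*c/2 + 1)*(sqrt(2)*c + 1)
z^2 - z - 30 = (z - 6)*(z + 5)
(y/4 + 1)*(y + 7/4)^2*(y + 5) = y^4/4 + 25*y^3/8 + 873*y^2/64 + 1561*y/64 + 245/16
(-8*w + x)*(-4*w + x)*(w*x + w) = 32*w^3*x + 32*w^3 - 12*w^2*x^2 - 12*w^2*x + w*x^3 + w*x^2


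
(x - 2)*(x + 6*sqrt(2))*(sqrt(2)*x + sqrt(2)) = sqrt(2)*x^3 - sqrt(2)*x^2 + 12*x^2 - 12*x - 2*sqrt(2)*x - 24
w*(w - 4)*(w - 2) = w^3 - 6*w^2 + 8*w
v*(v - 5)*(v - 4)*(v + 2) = v^4 - 7*v^3 + 2*v^2 + 40*v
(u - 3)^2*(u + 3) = u^3 - 3*u^2 - 9*u + 27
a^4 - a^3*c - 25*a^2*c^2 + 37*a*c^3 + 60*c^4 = (a - 4*c)*(a - 3*c)*(a + c)*(a + 5*c)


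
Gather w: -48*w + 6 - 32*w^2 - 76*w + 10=-32*w^2 - 124*w + 16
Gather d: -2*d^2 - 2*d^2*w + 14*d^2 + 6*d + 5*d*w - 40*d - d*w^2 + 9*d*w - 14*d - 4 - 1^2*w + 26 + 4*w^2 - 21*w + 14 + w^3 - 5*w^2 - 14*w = d^2*(12 - 2*w) + d*(-w^2 + 14*w - 48) + w^3 - w^2 - 36*w + 36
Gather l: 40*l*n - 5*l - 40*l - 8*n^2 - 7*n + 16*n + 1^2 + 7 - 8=l*(40*n - 45) - 8*n^2 + 9*n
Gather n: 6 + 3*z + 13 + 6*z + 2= 9*z + 21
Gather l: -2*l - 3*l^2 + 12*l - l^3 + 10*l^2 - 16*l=-l^3 + 7*l^2 - 6*l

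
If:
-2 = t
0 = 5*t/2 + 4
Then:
No Solution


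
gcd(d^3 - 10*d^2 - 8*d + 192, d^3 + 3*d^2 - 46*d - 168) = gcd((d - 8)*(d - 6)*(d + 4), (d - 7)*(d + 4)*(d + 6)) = d + 4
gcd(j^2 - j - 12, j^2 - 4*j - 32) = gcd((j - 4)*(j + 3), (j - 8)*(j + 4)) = 1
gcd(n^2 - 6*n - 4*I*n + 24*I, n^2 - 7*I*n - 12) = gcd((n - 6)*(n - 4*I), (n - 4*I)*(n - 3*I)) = n - 4*I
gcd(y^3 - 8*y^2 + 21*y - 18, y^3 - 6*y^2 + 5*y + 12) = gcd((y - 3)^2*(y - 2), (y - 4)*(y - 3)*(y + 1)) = y - 3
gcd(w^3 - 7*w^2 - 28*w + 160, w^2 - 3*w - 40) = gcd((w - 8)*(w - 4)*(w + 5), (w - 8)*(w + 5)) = w^2 - 3*w - 40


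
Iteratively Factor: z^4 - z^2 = (z)*(z^3 - z) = z^2*(z^2 - 1) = z^2*(z + 1)*(z - 1)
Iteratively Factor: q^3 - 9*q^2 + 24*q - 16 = (q - 1)*(q^2 - 8*q + 16) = (q - 4)*(q - 1)*(q - 4)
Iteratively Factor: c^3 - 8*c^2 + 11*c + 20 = (c - 4)*(c^2 - 4*c - 5) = (c - 4)*(c + 1)*(c - 5)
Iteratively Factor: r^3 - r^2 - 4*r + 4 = (r - 1)*(r^2 - 4) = (r - 1)*(r + 2)*(r - 2)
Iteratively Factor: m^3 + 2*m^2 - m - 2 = (m + 2)*(m^2 - 1) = (m - 1)*(m + 2)*(m + 1)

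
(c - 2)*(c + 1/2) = c^2 - 3*c/2 - 1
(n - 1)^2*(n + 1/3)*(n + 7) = n^4 + 16*n^3/3 - 34*n^2/3 + 8*n/3 + 7/3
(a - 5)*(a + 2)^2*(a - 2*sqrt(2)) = a^4 - 2*sqrt(2)*a^3 - a^3 - 16*a^2 + 2*sqrt(2)*a^2 - 20*a + 32*sqrt(2)*a + 40*sqrt(2)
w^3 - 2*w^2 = w^2*(w - 2)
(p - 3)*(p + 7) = p^2 + 4*p - 21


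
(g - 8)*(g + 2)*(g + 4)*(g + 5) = g^4 + 3*g^3 - 50*g^2 - 264*g - 320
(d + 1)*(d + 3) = d^2 + 4*d + 3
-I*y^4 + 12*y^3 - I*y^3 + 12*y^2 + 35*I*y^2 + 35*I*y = y*(y + 5*I)*(y + 7*I)*(-I*y - I)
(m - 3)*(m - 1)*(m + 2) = m^3 - 2*m^2 - 5*m + 6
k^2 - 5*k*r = k*(k - 5*r)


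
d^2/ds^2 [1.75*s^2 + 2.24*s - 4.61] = 3.50000000000000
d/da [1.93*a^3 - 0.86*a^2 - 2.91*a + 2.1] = 5.79*a^2 - 1.72*a - 2.91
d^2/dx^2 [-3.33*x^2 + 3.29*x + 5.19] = -6.66000000000000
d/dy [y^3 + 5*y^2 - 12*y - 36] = 3*y^2 + 10*y - 12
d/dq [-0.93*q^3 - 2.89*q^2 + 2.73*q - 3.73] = -2.79*q^2 - 5.78*q + 2.73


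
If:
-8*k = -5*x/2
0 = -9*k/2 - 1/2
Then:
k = -1/9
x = -16/45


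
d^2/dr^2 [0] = 0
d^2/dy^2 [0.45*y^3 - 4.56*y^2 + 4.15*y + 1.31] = 2.7*y - 9.12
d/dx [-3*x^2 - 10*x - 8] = -6*x - 10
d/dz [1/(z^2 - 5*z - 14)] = (5 - 2*z)/(-z^2 + 5*z + 14)^2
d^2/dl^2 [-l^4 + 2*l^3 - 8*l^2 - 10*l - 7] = -12*l^2 + 12*l - 16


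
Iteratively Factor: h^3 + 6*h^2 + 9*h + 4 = (h + 1)*(h^2 + 5*h + 4) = (h + 1)^2*(h + 4)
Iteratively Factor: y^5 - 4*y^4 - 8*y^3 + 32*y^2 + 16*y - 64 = (y - 4)*(y^4 - 8*y^2 + 16) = (y - 4)*(y - 2)*(y^3 + 2*y^2 - 4*y - 8) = (y - 4)*(y - 2)*(y + 2)*(y^2 - 4) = (y - 4)*(y - 2)^2*(y + 2)*(y + 2)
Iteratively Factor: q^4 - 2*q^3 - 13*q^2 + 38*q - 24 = (q - 1)*(q^3 - q^2 - 14*q + 24) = (q - 1)*(q + 4)*(q^2 - 5*q + 6) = (q - 3)*(q - 1)*(q + 4)*(q - 2)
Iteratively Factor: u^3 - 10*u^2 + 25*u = (u - 5)*(u^2 - 5*u) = (u - 5)^2*(u)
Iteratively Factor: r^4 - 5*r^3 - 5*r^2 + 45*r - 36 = (r - 3)*(r^3 - 2*r^2 - 11*r + 12) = (r - 3)*(r + 3)*(r^2 - 5*r + 4) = (r - 3)*(r - 1)*(r + 3)*(r - 4)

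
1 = 1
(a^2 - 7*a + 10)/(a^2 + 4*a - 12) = (a - 5)/(a + 6)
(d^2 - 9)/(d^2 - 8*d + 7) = (d^2 - 9)/(d^2 - 8*d + 7)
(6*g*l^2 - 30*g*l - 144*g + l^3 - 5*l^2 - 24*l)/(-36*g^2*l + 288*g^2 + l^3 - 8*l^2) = (-l - 3)/(6*g - l)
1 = 1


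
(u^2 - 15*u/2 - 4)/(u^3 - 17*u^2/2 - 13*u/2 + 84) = (2*u + 1)/(2*u^2 - u - 21)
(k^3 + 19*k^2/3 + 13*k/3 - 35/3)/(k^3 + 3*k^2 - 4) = (3*k^2 + 22*k + 35)/(3*(k^2 + 4*k + 4))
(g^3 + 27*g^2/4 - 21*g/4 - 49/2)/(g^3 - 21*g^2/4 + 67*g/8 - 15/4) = 2*(4*g^2 + 35*g + 49)/(8*g^2 - 26*g + 15)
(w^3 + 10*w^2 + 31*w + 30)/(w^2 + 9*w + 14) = (w^2 + 8*w + 15)/(w + 7)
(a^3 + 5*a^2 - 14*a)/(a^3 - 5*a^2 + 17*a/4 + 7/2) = 4*a*(a + 7)/(4*a^2 - 12*a - 7)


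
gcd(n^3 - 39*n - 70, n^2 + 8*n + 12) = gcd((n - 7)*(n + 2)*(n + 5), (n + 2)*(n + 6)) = n + 2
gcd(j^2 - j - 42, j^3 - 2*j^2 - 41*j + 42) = j^2 - j - 42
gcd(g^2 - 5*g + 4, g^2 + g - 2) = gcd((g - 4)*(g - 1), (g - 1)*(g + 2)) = g - 1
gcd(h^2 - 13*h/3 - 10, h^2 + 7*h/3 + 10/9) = h + 5/3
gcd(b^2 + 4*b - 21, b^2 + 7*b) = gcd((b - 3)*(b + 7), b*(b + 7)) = b + 7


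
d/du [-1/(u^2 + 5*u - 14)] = (2*u + 5)/(u^2 + 5*u - 14)^2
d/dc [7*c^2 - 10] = 14*c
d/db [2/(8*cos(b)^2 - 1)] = 16*sin(2*b)/(4*cos(2*b) + 3)^2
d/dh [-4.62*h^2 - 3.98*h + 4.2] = -9.24*h - 3.98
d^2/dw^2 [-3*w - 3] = 0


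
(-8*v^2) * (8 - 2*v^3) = 16*v^5 - 64*v^2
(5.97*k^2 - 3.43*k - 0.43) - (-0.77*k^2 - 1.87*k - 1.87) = 6.74*k^2 - 1.56*k + 1.44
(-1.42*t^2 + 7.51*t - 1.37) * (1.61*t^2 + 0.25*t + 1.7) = -2.2862*t^4 + 11.7361*t^3 - 2.7422*t^2 + 12.4245*t - 2.329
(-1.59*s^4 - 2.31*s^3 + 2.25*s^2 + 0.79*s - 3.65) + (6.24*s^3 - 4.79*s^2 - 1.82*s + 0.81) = -1.59*s^4 + 3.93*s^3 - 2.54*s^2 - 1.03*s - 2.84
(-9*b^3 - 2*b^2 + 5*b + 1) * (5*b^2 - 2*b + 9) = -45*b^5 + 8*b^4 - 52*b^3 - 23*b^2 + 43*b + 9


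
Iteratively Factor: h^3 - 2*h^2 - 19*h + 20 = (h + 4)*(h^2 - 6*h + 5) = (h - 5)*(h + 4)*(h - 1)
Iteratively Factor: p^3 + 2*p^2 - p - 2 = (p - 1)*(p^2 + 3*p + 2) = (p - 1)*(p + 2)*(p + 1)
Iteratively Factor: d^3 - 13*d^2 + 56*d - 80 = (d - 4)*(d^2 - 9*d + 20) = (d - 4)^2*(d - 5)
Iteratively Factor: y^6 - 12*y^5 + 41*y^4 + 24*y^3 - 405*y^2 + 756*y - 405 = (y - 3)*(y^5 - 9*y^4 + 14*y^3 + 66*y^2 - 207*y + 135) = (y - 5)*(y - 3)*(y^4 - 4*y^3 - 6*y^2 + 36*y - 27) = (y - 5)*(y - 3)*(y + 3)*(y^3 - 7*y^2 + 15*y - 9) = (y - 5)*(y - 3)^2*(y + 3)*(y^2 - 4*y + 3) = (y - 5)*(y - 3)^2*(y - 1)*(y + 3)*(y - 3)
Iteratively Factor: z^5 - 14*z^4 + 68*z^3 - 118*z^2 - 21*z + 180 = (z - 4)*(z^4 - 10*z^3 + 28*z^2 - 6*z - 45) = (z - 5)*(z - 4)*(z^3 - 5*z^2 + 3*z + 9) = (z - 5)*(z - 4)*(z - 3)*(z^2 - 2*z - 3) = (z - 5)*(z - 4)*(z - 3)^2*(z + 1)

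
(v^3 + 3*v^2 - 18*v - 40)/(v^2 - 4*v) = v + 7 + 10/v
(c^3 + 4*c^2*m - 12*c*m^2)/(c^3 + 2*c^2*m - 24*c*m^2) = (c - 2*m)/(c - 4*m)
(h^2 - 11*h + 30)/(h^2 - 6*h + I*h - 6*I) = (h - 5)/(h + I)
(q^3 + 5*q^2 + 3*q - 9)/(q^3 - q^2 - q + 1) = (q^2 + 6*q + 9)/(q^2 - 1)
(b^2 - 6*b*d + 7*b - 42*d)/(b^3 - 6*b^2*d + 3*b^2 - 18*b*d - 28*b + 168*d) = 1/(b - 4)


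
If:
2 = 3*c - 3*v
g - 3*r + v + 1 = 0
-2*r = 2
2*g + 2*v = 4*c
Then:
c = -2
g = -4/3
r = -1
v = -8/3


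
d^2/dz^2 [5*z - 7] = 0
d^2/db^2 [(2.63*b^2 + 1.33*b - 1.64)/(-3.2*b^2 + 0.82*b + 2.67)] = (-2.8421709430404e-14*b^4 - 41.04064*b^3 - 34.06272*b^2 - 94.00128*b - 1.444418)/(32.768*b^6 - 25.1904*b^5 - 75.56736*b^4 + 41.485112*b^3 + 63.051516*b^2 - 17.537094*b - 19.034163)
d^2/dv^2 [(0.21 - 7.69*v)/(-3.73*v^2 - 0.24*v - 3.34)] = ((7.46*v + 0.24)*(7.69*v - 0.21)*(14.92*v + 0.48) - (172.1022*v + 2.1246)*(3.73*v^2 + 0.24*v + 3.34))/(3.73*v^2 + 0.24*v + 3.34)^3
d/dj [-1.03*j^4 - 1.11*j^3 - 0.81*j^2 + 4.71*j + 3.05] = -4.12*j^3 - 3.33*j^2 - 1.62*j + 4.71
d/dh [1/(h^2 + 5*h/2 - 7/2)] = 2*(-4*h - 5)/(2*h^2 + 5*h - 7)^2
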